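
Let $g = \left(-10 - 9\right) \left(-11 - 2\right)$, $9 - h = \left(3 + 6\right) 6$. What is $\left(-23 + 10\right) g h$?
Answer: $144495$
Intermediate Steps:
$h = -45$ ($h = 9 - \left(3 + 6\right) 6 = 9 - 9 \cdot 6 = 9 - 54 = -45$)
$g = 247$ ($g = \left(-19\right) \left(-13\right) = 247$)
$\left(-23 + 10\right) g h = \left(-23 + 10\right) 247 \left(-45\right) = \left(-13\right) 247 \left(-45\right) = \left(-3211\right) \left(-45\right) = 144495$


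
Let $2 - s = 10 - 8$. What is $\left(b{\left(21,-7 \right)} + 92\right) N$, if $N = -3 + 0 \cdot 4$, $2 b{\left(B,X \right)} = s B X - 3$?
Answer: $- \frac{543}{2} \approx -271.5$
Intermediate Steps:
$s = 0$ ($s = 2 - \left(10 - 8\right) = 2 - 2 = 0$)
$b{\left(B,X \right)} = - \frac{3}{2}$ ($b{\left(B,X \right)} = \frac{0 B X - 3}{2} = \frac{0 X - 3}{2} = \frac{0 - 3}{2} = \frac{1}{2} \left(-3\right) = - \frac{3}{2}$)
$N = -3$ ($N = -3 + 0 = -3$)
$\left(b{\left(21,-7 \right)} + 92\right) N = \left(- \frac{3}{2} + 92\right) \left(-3\right) = \frac{181}{2} \left(-3\right) = - \frac{543}{2}$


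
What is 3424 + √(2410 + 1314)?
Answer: 3424 + 14*√19 ≈ 3485.0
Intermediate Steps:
3424 + √(2410 + 1314) = 3424 + √3724 = 3424 + 14*√19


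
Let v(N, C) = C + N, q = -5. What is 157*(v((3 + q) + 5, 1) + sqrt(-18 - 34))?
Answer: 628 + 314*I*sqrt(13) ≈ 628.0 + 1132.1*I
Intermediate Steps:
157*(v((3 + q) + 5, 1) + sqrt(-18 - 34)) = 157*((1 + ((3 - 5) + 5)) + sqrt(-18 - 34)) = 157*((1 + (-2 + 5)) + sqrt(-52)) = 157*((1 + 3) + 2*I*sqrt(13)) = 157*(4 + 2*I*sqrt(13)) = 628 + 314*I*sqrt(13)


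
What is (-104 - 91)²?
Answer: 38025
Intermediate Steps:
(-104 - 91)² = (-195)² = 38025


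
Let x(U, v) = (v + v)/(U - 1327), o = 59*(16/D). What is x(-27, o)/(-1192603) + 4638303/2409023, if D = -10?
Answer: 18724647899061109/9725132272501565 ≈ 1.9254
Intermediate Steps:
o = -472/5 (o = 59*(16/(-10)) = 59*(16*(-⅒)) = 59*(-8/5) = -472/5 ≈ -94.400)
x(U, v) = 2*v/(-1327 + U) (x(U, v) = (2*v)/(-1327 + U) = 2*v/(-1327 + U))
x(-27, o)/(-1192603) + 4638303/2409023 = (2*(-472/5)/(-1327 - 27))/(-1192603) + 4638303/2409023 = (2*(-472/5)/(-1354))*(-1/1192603) + 4638303*(1/2409023) = (2*(-472/5)*(-1/1354))*(-1/1192603) + 4638303/2409023 = (472/3385)*(-1/1192603) + 4638303/2409023 = -472/4036961155 + 4638303/2409023 = 18724647899061109/9725132272501565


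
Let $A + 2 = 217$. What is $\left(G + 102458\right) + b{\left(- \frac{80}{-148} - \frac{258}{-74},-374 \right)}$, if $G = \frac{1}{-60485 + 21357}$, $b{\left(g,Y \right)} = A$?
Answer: $\frac{4017389143}{39128} \approx 1.0267 \cdot 10^{5}$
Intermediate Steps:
$A = 215$ ($A = -2 + 217 = 215$)
$b{\left(g,Y \right)} = 215$
$G = - \frac{1}{39128}$ ($G = \frac{1}{-39128} = - \frac{1}{39128} \approx -2.5557 \cdot 10^{-5}$)
$\left(G + 102458\right) + b{\left(- \frac{80}{-148} - \frac{258}{-74},-374 \right)} = \left(- \frac{1}{39128} + 102458\right) + 215 = \frac{4008976623}{39128} + 215 = \frac{4017389143}{39128}$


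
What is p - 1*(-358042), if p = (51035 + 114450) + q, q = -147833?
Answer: 375694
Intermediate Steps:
p = 17652 (p = (51035 + 114450) - 147833 = 165485 - 147833 = 17652)
p - 1*(-358042) = 17652 - 1*(-358042) = 17652 + 358042 = 375694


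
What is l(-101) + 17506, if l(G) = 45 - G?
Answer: 17652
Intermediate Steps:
l(-101) + 17506 = (45 - 1*(-101)) + 17506 = (45 + 101) + 17506 = 146 + 17506 = 17652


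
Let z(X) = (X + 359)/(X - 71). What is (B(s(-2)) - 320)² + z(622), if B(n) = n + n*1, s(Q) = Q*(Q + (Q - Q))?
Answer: 53637525/551 ≈ 97346.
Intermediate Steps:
z(X) = (359 + X)/(-71 + X)
s(Q) = Q² (s(Q) = Q*(Q + 0) = Q*Q = Q²)
B(n) = 2*n (B(n) = n + n = 2*n)
(B(s(-2)) - 320)² + z(622) = (2*(-2)² - 320)² + (359 + 622)/(-71 + 622) = (2*4 - 320)² + 981/551 = (8 - 320)² + (1/551)*981 = (-312)² + 981/551 = 97344 + 981/551 = 53637525/551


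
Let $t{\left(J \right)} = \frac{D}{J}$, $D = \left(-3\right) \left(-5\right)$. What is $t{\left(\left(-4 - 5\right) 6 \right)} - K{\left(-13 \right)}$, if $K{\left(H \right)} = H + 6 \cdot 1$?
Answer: $\frac{121}{18} \approx 6.7222$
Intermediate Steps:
$D = 15$
$t{\left(J \right)} = \frac{15}{J}$
$K{\left(H \right)} = 6 + H$ ($K{\left(H \right)} = H + 6 = 6 + H$)
$t{\left(\left(-4 - 5\right) 6 \right)} - K{\left(-13 \right)} = \frac{15}{\left(-4 - 5\right) 6} - \left(6 - 13\right) = \frac{15}{\left(-9\right) 6} - -7 = \frac{15}{-54} + 7 = 15 \left(- \frac{1}{54}\right) + 7 = - \frac{5}{18} + 7 = \frac{121}{18}$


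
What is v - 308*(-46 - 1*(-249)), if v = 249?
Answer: -62275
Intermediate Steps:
v - 308*(-46 - 1*(-249)) = 249 - 308*(-46 - 1*(-249)) = 249 - 308*(-46 + 249) = 249 - 308*203 = 249 - 62524 = -62275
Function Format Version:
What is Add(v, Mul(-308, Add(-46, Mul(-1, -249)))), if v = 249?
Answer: -62275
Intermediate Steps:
Add(v, Mul(-308, Add(-46, Mul(-1, -249)))) = Add(249, Mul(-308, Add(-46, Mul(-1, -249)))) = Add(249, Mul(-308, Add(-46, 249))) = Add(249, Mul(-308, 203)) = Add(249, -62524) = -62275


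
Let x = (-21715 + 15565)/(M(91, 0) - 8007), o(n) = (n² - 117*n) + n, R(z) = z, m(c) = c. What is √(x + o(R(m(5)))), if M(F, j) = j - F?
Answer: 2*I*√2271610470/4049 ≈ 23.542*I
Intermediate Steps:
o(n) = n² - 116*n
x = 3075/4049 (x = (-21715 + 15565)/((0 - 1*91) - 8007) = -6150/((0 - 91) - 8007) = -6150/(-91 - 8007) = -6150/(-8098) = -6150*(-1/8098) = 3075/4049 ≈ 0.75945)
√(x + o(R(m(5)))) = √(3075/4049 + 5*(-116 + 5)) = √(3075/4049 + 5*(-111)) = √(3075/4049 - 555) = √(-2244120/4049) = 2*I*√2271610470/4049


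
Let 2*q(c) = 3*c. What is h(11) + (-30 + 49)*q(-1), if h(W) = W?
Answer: -35/2 ≈ -17.500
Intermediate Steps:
q(c) = 3*c/2 (q(c) = (3*c)/2 = 3*c/2)
h(11) + (-30 + 49)*q(-1) = 11 + (-30 + 49)*((3/2)*(-1)) = 11 + 19*(-3/2) = 11 - 57/2 = -35/2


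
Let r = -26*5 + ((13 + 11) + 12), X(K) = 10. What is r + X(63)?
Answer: -84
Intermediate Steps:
r = -94 (r = -130 + (24 + 12) = -130 + 36 = -94)
r + X(63) = -94 + 10 = -84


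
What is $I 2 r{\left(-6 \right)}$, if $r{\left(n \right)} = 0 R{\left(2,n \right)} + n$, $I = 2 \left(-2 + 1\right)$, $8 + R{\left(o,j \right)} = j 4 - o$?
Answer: $24$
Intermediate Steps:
$R{\left(o,j \right)} = -8 - o + 4 j$ ($R{\left(o,j \right)} = -8 + \left(j 4 - o\right) = -8 + \left(4 j - o\right) = -8 + \left(- o + 4 j\right) = -8 - o + 4 j$)
$I = -2$ ($I = 2 \left(-1\right) = -2$)
$r{\left(n \right)} = n$ ($r{\left(n \right)} = 0 \left(-8 - 2 + 4 n\right) + n = 0 \left(-10 + 4 n\right) + n = 0 + n = n$)
$I 2 r{\left(-6 \right)} = \left(-2\right) 2 \left(-6\right) = \left(-4\right) \left(-6\right) = 24$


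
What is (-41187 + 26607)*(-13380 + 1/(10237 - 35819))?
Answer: 2495273403690/12791 ≈ 1.9508e+8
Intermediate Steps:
(-41187 + 26607)*(-13380 + 1/(10237 - 35819)) = -14580*(-13380 + 1/(-25582)) = -14580*(-13380 - 1/25582) = -14580*(-342287161/25582) = 2495273403690/12791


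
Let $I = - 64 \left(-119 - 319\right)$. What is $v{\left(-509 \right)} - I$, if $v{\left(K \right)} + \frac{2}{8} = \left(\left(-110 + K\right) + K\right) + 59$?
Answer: $- \frac{116405}{4} \approx -29101.0$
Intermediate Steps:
$I = 28032$ ($I = \left(-64\right) \left(-438\right) = 28032$)
$v{\left(K \right)} = - \frac{205}{4} + 2 K$ ($v{\left(K \right)} = - \frac{1}{4} + \left(\left(\left(-110 + K\right) + K\right) + 59\right) = - \frac{1}{4} + \left(\left(-110 + 2 K\right) + 59\right) = - \frac{1}{4} + \left(-51 + 2 K\right) = - \frac{205}{4} + 2 K$)
$v{\left(-509 \right)} - I = \left(- \frac{205}{4} + 2 \left(-509\right)\right) - 28032 = \left(- \frac{205}{4} - 1018\right) - 28032 = - \frac{4277}{4} - 28032 = - \frac{116405}{4}$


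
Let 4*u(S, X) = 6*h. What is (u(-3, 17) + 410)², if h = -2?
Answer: 165649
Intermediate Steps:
u(S, X) = -3 (u(S, X) = (6*(-2))/4 = (¼)*(-12) = -3)
(u(-3, 17) + 410)² = (-3 + 410)² = 407² = 165649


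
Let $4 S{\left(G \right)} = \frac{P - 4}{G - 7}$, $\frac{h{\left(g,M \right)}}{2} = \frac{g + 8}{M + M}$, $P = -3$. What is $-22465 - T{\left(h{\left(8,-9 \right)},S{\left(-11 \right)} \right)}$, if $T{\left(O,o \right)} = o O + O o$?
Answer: $- \frac{1819637}{81} \approx -22465.0$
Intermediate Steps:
$h{\left(g,M \right)} = \frac{8 + g}{M}$ ($h{\left(g,M \right)} = 2 \frac{g + 8}{M + M} = 2 \frac{8 + g}{2 M} = \frac{8 + g}{M}$)
$S{\left(G \right)} = - \frac{7}{4 \left(-7 + G\right)}$ ($S{\left(G \right)} = \frac{\left(-3 - 4\right) \frac{1}{G - 7}}{4} = \frac{\left(-7\right) \frac{1}{-7 + G}}{4} = - \frac{7}{4 \left(-7 + G\right)}$)
$T{\left(O,o \right)} = 2 O o$ ($T{\left(O,o \right)} = O o + O o = 2 O o$)
$-22465 - T{\left(h{\left(8,-9 \right)},S{\left(-11 \right)} \right)} = -22465 - 2 \frac{8 + 8}{-9} \left(- \frac{7}{-28 + 4 \left(-11\right)}\right) = -22465 - 2 \left(\left(- \frac{1}{9}\right) 16\right) \left(- \frac{7}{-28 - 44}\right) = -22465 - 2 \left(- \frac{16}{9}\right) \left(- \frac{7}{-72}\right) = -22465 - 2 \left(- \frac{16}{9}\right) \left(\left(-7\right) \left(- \frac{1}{72}\right)\right) = -22465 - 2 \left(- \frac{16}{9}\right) \frac{7}{72} = -22465 - - \frac{28}{81} = -22465 + \frac{28}{81} = - \frac{1819637}{81}$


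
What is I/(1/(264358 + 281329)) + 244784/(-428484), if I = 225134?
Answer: 13160103761488822/107121 ≈ 1.2285e+11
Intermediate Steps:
I/(1/(264358 + 281329)) + 244784/(-428484) = 225134/(1/(264358 + 281329)) + 244784/(-428484) = 225134/(1/545687) + 244784*(-1/428484) = 225134/(1/545687) - 61196/107121 = 225134*545687 - 61196/107121 = 122852697058 - 61196/107121 = 13160103761488822/107121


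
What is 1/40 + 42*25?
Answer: 42001/40 ≈ 1050.0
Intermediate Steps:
1/40 + 42*25 = 1/40 + 1050 = 42001/40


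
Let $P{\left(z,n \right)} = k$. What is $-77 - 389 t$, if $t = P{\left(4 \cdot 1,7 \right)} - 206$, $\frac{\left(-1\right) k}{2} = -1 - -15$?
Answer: $90949$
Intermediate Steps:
$k = -28$ ($k = - 2 \left(-1 - -15\right) = - 2 \left(-1 + 15\right) = \left(-2\right) 14 = -28$)
$P{\left(z,n \right)} = -28$
$t = -234$ ($t = -28 - 206 = -234$)
$-77 - 389 t = -77 - -91026 = -77 + 91026 = 90949$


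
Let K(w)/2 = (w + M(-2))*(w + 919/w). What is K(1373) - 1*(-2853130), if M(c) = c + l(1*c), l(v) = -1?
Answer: 9085119010/1373 ≈ 6.6170e+6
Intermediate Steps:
M(c) = -1 + c (M(c) = c - 1 = -1 + c)
K(w) = 2*(-3 + w)*(w + 919/w) (K(w) = 2*((w + (-1 - 2))*(w + 919/w)) = 2*((w - 3)*(w + 919/w)) = 2*((-3 + w)*(w + 919/w)) = 2*(-3 + w)*(w + 919/w))
K(1373) - 1*(-2853130) = (1838 - 5514/1373 - 6*1373 + 2*1373**2) - 1*(-2853130) = (1838 - 5514*1/1373 - 8238 + 2*1885129) + 2853130 = (1838 - 5514/1373 - 8238 + 3770258) + 2853130 = 5167771520/1373 + 2853130 = 9085119010/1373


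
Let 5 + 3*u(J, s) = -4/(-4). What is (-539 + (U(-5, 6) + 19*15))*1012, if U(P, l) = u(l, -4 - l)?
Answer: -775192/3 ≈ -2.5840e+5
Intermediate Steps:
u(J, s) = -4/3 (u(J, s) = -5/3 + (-4/(-4))/3 = -5/3 + (-4*(-¼))/3 = -5/3 + (⅓)*1 = -5/3 + ⅓ = -4/3)
U(P, l) = -4/3
(-539 + (U(-5, 6) + 19*15))*1012 = (-539 + (-4/3 + 19*15))*1012 = (-539 + (-4/3 + 285))*1012 = (-539 + 851/3)*1012 = -766/3*1012 = -775192/3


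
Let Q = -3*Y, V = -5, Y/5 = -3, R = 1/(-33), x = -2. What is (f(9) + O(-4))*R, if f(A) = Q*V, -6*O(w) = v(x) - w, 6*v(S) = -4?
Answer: 2030/297 ≈ 6.8350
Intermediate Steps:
R = -1/33 ≈ -0.030303
Y = -15 (Y = 5*(-3) = -15)
Q = 45 (Q = -3*(-15) = 45)
v(S) = -⅔ (v(S) = (⅙)*(-4) = -⅔)
O(w) = ⅑ + w/6 (O(w) = -(-⅔ - w)/6 = ⅑ + w/6)
f(A) = -225 (f(A) = 45*(-5) = -225)
(f(9) + O(-4))*R = (-225 + (⅑ + (⅙)*(-4)))*(-1/33) = (-225 + (⅑ - ⅔))*(-1/33) = (-225 - 5/9)*(-1/33) = -2030/9*(-1/33) = 2030/297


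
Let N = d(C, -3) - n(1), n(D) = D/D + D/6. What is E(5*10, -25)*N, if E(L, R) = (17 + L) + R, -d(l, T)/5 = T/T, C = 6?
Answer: -259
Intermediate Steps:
n(D) = 1 + D/6 (n(D) = 1 + D*(⅙) = 1 + D/6)
d(l, T) = -5 (d(l, T) = -5*T/T = -5*1 = -5)
E(L, R) = 17 + L + R
N = -37/6 (N = -5 - (1 + (⅙)*1) = -5 - (1 + ⅙) = -5 - 1*7/6 = -5 - 7/6 = -37/6 ≈ -6.1667)
E(5*10, -25)*N = (17 + 5*10 - 25)*(-37/6) = (17 + 50 - 25)*(-37/6) = 42*(-37/6) = -259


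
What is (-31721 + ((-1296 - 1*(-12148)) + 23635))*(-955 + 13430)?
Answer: 34505850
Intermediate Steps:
(-31721 + ((-1296 - 1*(-12148)) + 23635))*(-955 + 13430) = (-31721 + ((-1296 + 12148) + 23635))*12475 = (-31721 + (10852 + 23635))*12475 = (-31721 + 34487)*12475 = 2766*12475 = 34505850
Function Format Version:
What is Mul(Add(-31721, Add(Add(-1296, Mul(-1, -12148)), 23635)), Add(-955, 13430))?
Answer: 34505850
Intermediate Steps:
Mul(Add(-31721, Add(Add(-1296, Mul(-1, -12148)), 23635)), Add(-955, 13430)) = Mul(Add(-31721, Add(Add(-1296, 12148), 23635)), 12475) = Mul(Add(-31721, Add(10852, 23635)), 12475) = Mul(Add(-31721, 34487), 12475) = Mul(2766, 12475) = 34505850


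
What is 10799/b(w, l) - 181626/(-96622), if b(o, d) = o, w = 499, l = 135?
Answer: 567026176/24107189 ≈ 23.521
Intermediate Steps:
10799/b(w, l) - 181626/(-96622) = 10799/499 - 181626/(-96622) = 10799*(1/499) - 181626*(-1/96622) = 10799/499 + 90813/48311 = 567026176/24107189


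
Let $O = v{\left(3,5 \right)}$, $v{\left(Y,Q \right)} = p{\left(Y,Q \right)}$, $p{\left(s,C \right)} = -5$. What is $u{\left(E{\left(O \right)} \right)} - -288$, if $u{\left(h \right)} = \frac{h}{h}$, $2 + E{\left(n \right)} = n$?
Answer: $289$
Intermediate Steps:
$v{\left(Y,Q \right)} = -5$
$O = -5$
$E{\left(n \right)} = -2 + n$
$u{\left(h \right)} = 1$
$u{\left(E{\left(O \right)} \right)} - -288 = 1 - -288 = 1 + 288 = 289$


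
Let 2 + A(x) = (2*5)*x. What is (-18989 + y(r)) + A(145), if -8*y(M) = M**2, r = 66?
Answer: -36171/2 ≈ -18086.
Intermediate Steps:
y(M) = -M**2/8
A(x) = -2 + 10*x (A(x) = -2 + (2*5)*x = -2 + 10*x)
(-18989 + y(r)) + A(145) = (-18989 - 1/8*66**2) + (-2 + 10*145) = (-18989 - 1/8*4356) + (-2 + 1450) = (-18989 - 1089/2) + 1448 = -39067/2 + 1448 = -36171/2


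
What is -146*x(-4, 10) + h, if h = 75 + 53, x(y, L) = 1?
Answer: -18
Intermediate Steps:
h = 128
-146*x(-4, 10) + h = -146*1 + 128 = -146 + 128 = -18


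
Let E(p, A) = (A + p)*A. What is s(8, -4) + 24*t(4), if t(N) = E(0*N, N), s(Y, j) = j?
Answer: 380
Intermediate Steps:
E(p, A) = A*(A + p)
t(N) = N² (t(N) = N*(N + 0*N) = N*(N + 0) = N*N = N²)
s(8, -4) + 24*t(4) = -4 + 24*4² = -4 + 24*16 = -4 + 384 = 380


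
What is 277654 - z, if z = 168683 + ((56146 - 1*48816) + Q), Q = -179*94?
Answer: 118467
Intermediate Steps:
Q = -16826
z = 159187 (z = 168683 + ((56146 - 1*48816) - 16826) = 168683 + ((56146 - 48816) - 16826) = 168683 + (7330 - 16826) = 168683 - 9496 = 159187)
277654 - z = 277654 - 1*159187 = 277654 - 159187 = 118467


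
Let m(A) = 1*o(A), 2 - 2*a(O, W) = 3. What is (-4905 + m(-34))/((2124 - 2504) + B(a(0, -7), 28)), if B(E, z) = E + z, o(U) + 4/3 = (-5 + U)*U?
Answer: 21482/2115 ≈ 10.157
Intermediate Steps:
a(O, W) = -½ (a(O, W) = 1 - ½*3 = 1 - 3/2 = -½)
o(U) = -4/3 + U*(-5 + U) (o(U) = -4/3 + (-5 + U)*U = -4/3 + U*(-5 + U))
m(A) = -4/3 + A² - 5*A (m(A) = 1*(-4/3 + A² - 5*A) = -4/3 + A² - 5*A)
(-4905 + m(-34))/((2124 - 2504) + B(a(0, -7), 28)) = (-4905 + (-4/3 + (-34)² - 5*(-34)))/((2124 - 2504) + (-½ + 28)) = (-4905 + (-4/3 + 1156 + 170))/(-380 + 55/2) = (-4905 + 3974/3)/(-705/2) = -10741/3*(-2/705) = 21482/2115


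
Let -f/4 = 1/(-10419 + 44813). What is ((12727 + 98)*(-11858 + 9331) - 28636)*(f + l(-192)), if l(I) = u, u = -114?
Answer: 63592246769060/17197 ≈ 3.6979e+9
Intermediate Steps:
l(I) = -114
f = -2/17197 (f = -4/(-10419 + 44813) = -4/34394 = -4*1/34394 = -2/17197 ≈ -0.00011630)
((12727 + 98)*(-11858 + 9331) - 28636)*(f + l(-192)) = ((12727 + 98)*(-11858 + 9331) - 28636)*(-2/17197 - 114) = (12825*(-2527) - 28636)*(-1960460/17197) = (-32408775 - 28636)*(-1960460/17197) = -32437411*(-1960460/17197) = 63592246769060/17197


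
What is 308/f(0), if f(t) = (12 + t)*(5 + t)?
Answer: 77/15 ≈ 5.1333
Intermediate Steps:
f(t) = (5 + t)*(12 + t)
308/f(0) = 308/(60 + 0² + 17*0) = 308/(60 + 0 + 0) = 308/60 = 308*(1/60) = 77/15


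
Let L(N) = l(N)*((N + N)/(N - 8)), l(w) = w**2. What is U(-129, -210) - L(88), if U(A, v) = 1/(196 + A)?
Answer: -5707323/335 ≈ -17037.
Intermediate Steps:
L(N) = 2*N**3/(-8 + N) (L(N) = N**2*((N + N)/(N - 8)) = N**2*((2*N)/(-8 + N)) = N**2*(2*N/(-8 + N)) = 2*N**3/(-8 + N))
U(-129, -210) - L(88) = 1/(196 - 129) - 2*88**3/(-8 + 88) = 1/67 - 2*681472/80 = 1/67 - 1*85184/5 = 1/67 - 85184/5 = -5707323/335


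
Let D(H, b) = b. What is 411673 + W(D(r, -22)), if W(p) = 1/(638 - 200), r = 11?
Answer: 180312775/438 ≈ 4.1167e+5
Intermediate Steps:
W(p) = 1/438
411673 + W(D(r, -22)) = 411673 + 1/438 = 180312775/438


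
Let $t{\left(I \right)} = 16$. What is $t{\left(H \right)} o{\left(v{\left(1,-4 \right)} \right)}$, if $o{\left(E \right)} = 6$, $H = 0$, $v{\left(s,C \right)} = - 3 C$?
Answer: $96$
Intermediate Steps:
$t{\left(H \right)} o{\left(v{\left(1,-4 \right)} \right)} = 16 \cdot 6 = 96$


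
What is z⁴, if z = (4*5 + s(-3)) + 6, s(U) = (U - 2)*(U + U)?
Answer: 9834496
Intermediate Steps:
s(U) = 2*U*(-2 + U) (s(U) = (-2 + U)*(2*U) = 2*U*(-2 + U))
z = 56 (z = (4*5 + 2*(-3)*(-2 - 3)) + 6 = (20 + 2*(-3)*(-5)) + 6 = (20 + 30) + 6 = 50 + 6 = 56)
z⁴ = 56⁴ = 9834496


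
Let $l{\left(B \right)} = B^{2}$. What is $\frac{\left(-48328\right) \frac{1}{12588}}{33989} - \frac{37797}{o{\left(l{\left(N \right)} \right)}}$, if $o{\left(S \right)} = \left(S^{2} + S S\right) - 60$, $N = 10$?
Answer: $- \frac{4043135902331}{2132849857020} \approx -1.8956$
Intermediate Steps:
$o{\left(S \right)} = -60 + 2 S^{2}$ ($o{\left(S \right)} = \left(S^{2} + S^{2}\right) - 60 = 2 S^{2} - 60 = -60 + 2 S^{2}$)
$\frac{\left(-48328\right) \frac{1}{12588}}{33989} - \frac{37797}{o{\left(l{\left(N \right)} \right)}} = \frac{\left(-48328\right) \frac{1}{12588}}{33989} - \frac{37797}{-60 + 2 \left(10^{2}\right)^{2}} = \left(-48328\right) \frac{1}{12588} \cdot \frac{1}{33989} - \frac{37797}{-60 + 2 \cdot 100^{2}} = \left(- \frac{12082}{3147}\right) \frac{1}{33989} - \frac{37797}{-60 + 2 \cdot 10000} = - \frac{12082}{106963383} - \frac{37797}{-60 + 20000} = - \frac{12082}{106963383} - \frac{37797}{19940} = - \frac{4043135902331}{2132849857020}$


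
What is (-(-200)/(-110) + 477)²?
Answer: 27321529/121 ≈ 2.2580e+5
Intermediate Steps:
(-(-200)/(-110) + 477)² = (-(-200)*(-1)/110 + 477)² = (-1*20/11 + 477)² = (-20/11 + 477)² = (5227/11)² = 27321529/121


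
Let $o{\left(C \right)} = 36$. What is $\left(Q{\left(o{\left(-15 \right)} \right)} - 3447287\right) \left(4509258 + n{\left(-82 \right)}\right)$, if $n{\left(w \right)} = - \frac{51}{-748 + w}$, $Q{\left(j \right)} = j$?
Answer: $- \frac{12901971820108941}{830} \approx -1.5545 \cdot 10^{13}$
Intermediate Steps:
$\left(Q{\left(o{\left(-15 \right)} \right)} - 3447287\right) \left(4509258 + n{\left(-82 \right)}\right) = \left(36 - 3447287\right) \left(4509258 - \frac{51}{-748 - 82}\right) = - 3447251 \left(4509258 - \frac{51}{-830}\right) = - 3447251 \left(4509258 - - \frac{51}{830}\right) = - 3447251 \left(4509258 + \frac{51}{830}\right) = \left(-3447251\right) \frac{3742684191}{830} = - \frac{12901971820108941}{830}$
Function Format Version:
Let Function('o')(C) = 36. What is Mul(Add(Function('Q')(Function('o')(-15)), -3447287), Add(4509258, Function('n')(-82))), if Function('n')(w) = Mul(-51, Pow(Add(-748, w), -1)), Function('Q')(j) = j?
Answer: Rational(-12901971820108941, 830) ≈ -1.5545e+13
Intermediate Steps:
Mul(Add(Function('Q')(Function('o')(-15)), -3447287), Add(4509258, Function('n')(-82))) = Mul(Add(36, -3447287), Add(4509258, Mul(-51, Pow(Add(-748, -82), -1)))) = Mul(-3447251, Add(4509258, Mul(-51, Pow(-830, -1)))) = Mul(-3447251, Add(4509258, Mul(-51, Rational(-1, 830)))) = Mul(-3447251, Add(4509258, Rational(51, 830))) = Mul(-3447251, Rational(3742684191, 830)) = Rational(-12901971820108941, 830)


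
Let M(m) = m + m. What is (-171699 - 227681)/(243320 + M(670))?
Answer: -19969/12233 ≈ -1.6324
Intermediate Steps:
M(m) = 2*m
(-171699 - 227681)/(243320 + M(670)) = (-171699 - 227681)/(243320 + 2*670) = -399380/(243320 + 1340) = -399380/244660 = -399380*1/244660 = -19969/12233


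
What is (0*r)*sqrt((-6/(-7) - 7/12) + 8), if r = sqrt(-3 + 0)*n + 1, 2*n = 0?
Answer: 0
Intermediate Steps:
n = 0 (n = (1/2)*0 = 0)
r = 1 (r = sqrt(-3 + 0)*0 + 1 = sqrt(-3)*0 + 1 = (I*sqrt(3))*0 + 1 = 0 + 1 = 1)
(0*r)*sqrt((-6/(-7) - 7/12) + 8) = (0*1)*sqrt((-6/(-7) - 7/12) + 8) = 0*sqrt((-6*(-1/7) - 7*1/12) + 8) = 0*sqrt((6/7 - 7/12) + 8) = 0*sqrt(23/84 + 8) = 0*sqrt(695/84) = 0*(sqrt(14595)/42) = 0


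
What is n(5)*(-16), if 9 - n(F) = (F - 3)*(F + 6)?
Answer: 208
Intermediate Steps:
n(F) = 9 - (-3 + F)*(6 + F) (n(F) = 9 - (F - 3)*(F + 6) = 9 - (-3 + F)*(6 + F))
n(5)*(-16) = (27 - 1*5**2 - 3*5)*(-16) = (27 - 1*25 - 15)*(-16) = (27 - 25 - 15)*(-16) = -13*(-16) = 208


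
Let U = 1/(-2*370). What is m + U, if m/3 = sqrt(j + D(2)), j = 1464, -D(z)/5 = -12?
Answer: -1/740 + 6*sqrt(381) ≈ 117.11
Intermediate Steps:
D(z) = 60 (D(z) = -5*(-12) = 60)
U = -1/740 (U = 1/(-740) = -1/740 ≈ -0.0013514)
m = 6*sqrt(381) (m = 3*sqrt(1464 + 60) = 3*sqrt(1524) = 3*(2*sqrt(381)) = 6*sqrt(381) ≈ 117.12)
m + U = 6*sqrt(381) - 1/740 = -1/740 + 6*sqrt(381)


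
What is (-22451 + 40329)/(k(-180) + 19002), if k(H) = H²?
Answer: 8939/25701 ≈ 0.34781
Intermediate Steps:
(-22451 + 40329)/(k(-180) + 19002) = (-22451 + 40329)/((-180)² + 19002) = 17878/(32400 + 19002) = 17878/51402 = 17878*(1/51402) = 8939/25701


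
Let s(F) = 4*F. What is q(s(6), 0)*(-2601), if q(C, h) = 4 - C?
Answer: 52020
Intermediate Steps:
q(s(6), 0)*(-2601) = (4 - 4*6)*(-2601) = (4 - 1*24)*(-2601) = (4 - 24)*(-2601) = -20*(-2601) = 52020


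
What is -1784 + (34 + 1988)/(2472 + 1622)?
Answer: -3650837/2047 ≈ -1783.5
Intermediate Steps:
-1784 + (34 + 1988)/(2472 + 1622) = -1784 + 2022/4094 = -1784 + 2022*(1/4094) = -1784 + 1011/2047 = -3650837/2047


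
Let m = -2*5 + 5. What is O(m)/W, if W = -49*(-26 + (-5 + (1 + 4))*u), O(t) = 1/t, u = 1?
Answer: -1/6370 ≈ -0.00015699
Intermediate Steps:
m = -5 (m = -10 + 5 = -5)
W = 1274 (W = -49*(-26 + (-5 + (1 + 4))*1) = -49*(-26 + (-5 + 5)*1) = -49*(-26 + 0*1) = -49*(-26 + 0) = -49*(-26) = 1274)
O(m)/W = 1/(-5*1274) = -⅕*1/1274 = -1/6370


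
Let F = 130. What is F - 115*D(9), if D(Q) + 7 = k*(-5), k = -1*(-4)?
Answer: 3235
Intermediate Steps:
k = 4
D(Q) = -27 (D(Q) = -7 + 4*(-5) = -7 - 20 = -27)
F - 115*D(9) = 130 - 115*(-27) = 130 + 3105 = 3235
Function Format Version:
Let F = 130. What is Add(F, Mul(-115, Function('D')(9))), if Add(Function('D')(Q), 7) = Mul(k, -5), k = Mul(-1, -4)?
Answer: 3235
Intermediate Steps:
k = 4
Function('D')(Q) = -27 (Function('D')(Q) = Add(-7, Mul(4, -5)) = Add(-7, -20) = -27)
Add(F, Mul(-115, Function('D')(9))) = Add(130, Mul(-115, -27)) = Add(130, 3105) = 3235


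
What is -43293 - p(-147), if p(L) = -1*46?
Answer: -43247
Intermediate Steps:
p(L) = -46
-43293 - p(-147) = -43293 - 1*(-46) = -43293 + 46 = -43247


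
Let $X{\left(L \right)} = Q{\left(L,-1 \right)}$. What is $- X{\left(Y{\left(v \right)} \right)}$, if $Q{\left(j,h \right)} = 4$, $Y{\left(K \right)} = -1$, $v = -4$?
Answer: $-4$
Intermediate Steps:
$X{\left(L \right)} = 4$
$- X{\left(Y{\left(v \right)} \right)} = \left(-1\right) 4 = -4$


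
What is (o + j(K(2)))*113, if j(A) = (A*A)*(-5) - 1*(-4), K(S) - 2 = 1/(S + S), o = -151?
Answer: -311541/16 ≈ -19471.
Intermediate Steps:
K(S) = 2 + 1/(2*S) (K(S) = 2 + 1/(S + S) = 2 + 1/(2*S))
j(A) = 4 - 5*A**2 (j(A) = A**2*(-5) + 4 = -5*A**2 + 4 = 4 - 5*A**2)
(o + j(K(2)))*113 = (-151 + (4 - 5*(2 + (1/2)/2)**2))*113 = (-151 + (4 - 5*(2 + (1/2)*(1/2))**2))*113 = (-151 + (4 - 5*(2 + 1/4)**2))*113 = (-151 + (4 - 5*(9/4)**2))*113 = (-151 + (4 - 5*81/16))*113 = (-151 + (4 - 405/16))*113 = (-151 - 341/16)*113 = -2757/16*113 = -311541/16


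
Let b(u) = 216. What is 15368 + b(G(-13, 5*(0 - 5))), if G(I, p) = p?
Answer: 15584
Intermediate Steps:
15368 + b(G(-13, 5*(0 - 5))) = 15368 + 216 = 15584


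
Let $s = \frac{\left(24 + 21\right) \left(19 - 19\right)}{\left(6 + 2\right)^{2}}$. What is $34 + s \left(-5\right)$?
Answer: $34$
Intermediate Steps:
$s = 0$ ($s = \frac{45 \cdot 0}{8^{2}} = \frac{0}{64} = 0 \cdot \frac{1}{64} = 0$)
$34 + s \left(-5\right) = 34 + 0 \left(-5\right) = 34 + 0 = 34$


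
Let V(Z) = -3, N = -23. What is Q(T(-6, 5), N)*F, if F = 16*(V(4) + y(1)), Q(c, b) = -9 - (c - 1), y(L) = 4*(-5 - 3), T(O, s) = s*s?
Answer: 18480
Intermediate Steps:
T(O, s) = s²
y(L) = -32 (y(L) = 4*(-8) = -32)
Q(c, b) = -8 - c (Q(c, b) = -9 - (-1 + c) = -9 + (1 - c) = -8 - c)
F = -560 (F = 16*(-3 - 32) = 16*(-35) = -560)
Q(T(-6, 5), N)*F = (-8 - 1*5²)*(-560) = (-8 - 1*25)*(-560) = (-8 - 25)*(-560) = -33*(-560) = 18480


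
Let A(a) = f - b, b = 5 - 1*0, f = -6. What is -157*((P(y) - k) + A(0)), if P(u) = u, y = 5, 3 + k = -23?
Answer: -3140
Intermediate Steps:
k = -26 (k = -3 - 23 = -26)
b = 5 (b = 5 + 0 = 5)
A(a) = -11 (A(a) = -6 - 1*5 = -6 - 5 = -11)
-157*((P(y) - k) + A(0)) = -157*((5 - 1*(-26)) - 11) = -157*((5 + 26) - 11) = -157*(31 - 11) = -157*20 = -3140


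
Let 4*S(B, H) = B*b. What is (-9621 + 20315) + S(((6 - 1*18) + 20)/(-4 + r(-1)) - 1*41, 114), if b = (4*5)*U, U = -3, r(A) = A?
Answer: 11333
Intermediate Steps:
b = -60 (b = (4*5)*(-3) = 20*(-3) = -60)
S(B, H) = -15*B (S(B, H) = (B*(-60))/4 = (-60*B)/4 = -15*B)
(-9621 + 20315) + S(((6 - 1*18) + 20)/(-4 + r(-1)) - 1*41, 114) = (-9621 + 20315) - 15*(((6 - 1*18) + 20)/(-4 - 1) - 1*41) = 10694 - 15*(((6 - 18) + 20)/(-5) - 41) = 10694 - 15*((-12 + 20)*(-⅕) - 41) = 10694 - 15*(8*(-⅕) - 41) = 10694 - 15*(-8/5 - 41) = 10694 - 15*(-213/5) = 10694 + 639 = 11333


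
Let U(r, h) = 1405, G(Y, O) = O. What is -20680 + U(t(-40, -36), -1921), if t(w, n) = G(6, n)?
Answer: -19275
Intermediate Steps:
t(w, n) = n
-20680 + U(t(-40, -36), -1921) = -20680 + 1405 = -19275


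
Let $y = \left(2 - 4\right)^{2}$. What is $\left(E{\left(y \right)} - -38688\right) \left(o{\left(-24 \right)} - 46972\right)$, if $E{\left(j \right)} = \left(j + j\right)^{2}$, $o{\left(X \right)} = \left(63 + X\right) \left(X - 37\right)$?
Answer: $-1912449952$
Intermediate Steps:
$y = 4$ ($y = \left(-2\right)^{2} = 4$)
$o{\left(X \right)} = \left(-37 + X\right) \left(63 + X\right)$ ($o{\left(X \right)} = \left(63 + X\right) \left(-37 + X\right) = \left(-37 + X\right) \left(63 + X\right)$)
$E{\left(j \right)} = 4 j^{2}$ ($E{\left(j \right)} = \left(2 j\right)^{2} = 4 j^{2}$)
$\left(E{\left(y \right)} - -38688\right) \left(o{\left(-24 \right)} - 46972\right) = \left(4 \cdot 4^{2} - -38688\right) \left(\left(-2331 + \left(-24\right)^{2} + 26 \left(-24\right)\right) - 46972\right) = \left(4 \cdot 16 + 38688\right) \left(\left(-2331 + 576 - 624\right) - 46972\right) = \left(64 + 38688\right) \left(-2379 - 46972\right) = 38752 \left(-49351\right) = -1912449952$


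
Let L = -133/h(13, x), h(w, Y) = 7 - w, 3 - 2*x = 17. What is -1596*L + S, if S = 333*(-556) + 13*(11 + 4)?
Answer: -220331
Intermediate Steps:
x = -7 (x = 3/2 - ½*17 = 3/2 - 17/2 = -7)
S = -184953 (S = -185148 + 13*15 = -185148 + 195 = -184953)
L = 133/6 (L = -133/(7 - 1*13) = -133/(7 - 13) = -133/(-6) = -133*(-⅙) = 133/6 ≈ 22.167)
-1596*L + S = -1596*133/6 - 184953 = -35378 - 184953 = -220331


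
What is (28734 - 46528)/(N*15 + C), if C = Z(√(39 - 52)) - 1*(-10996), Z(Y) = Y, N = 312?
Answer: -278938744/245736989 + 17794*I*√13/245736989 ≈ -1.1351 + 0.00026108*I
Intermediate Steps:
C = 10996 + I*√13 (C = √(39 - 52) - 1*(-10996) = √(-13) + 10996 = I*√13 + 10996 = 10996 + I*√13 ≈ 10996.0 + 3.6056*I)
(28734 - 46528)/(N*15 + C) = (28734 - 46528)/(312*15 + (10996 + I*√13)) = -17794/(4680 + (10996 + I*√13)) = -17794/(15676 + I*√13)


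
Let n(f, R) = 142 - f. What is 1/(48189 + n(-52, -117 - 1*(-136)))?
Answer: 1/48383 ≈ 2.0668e-5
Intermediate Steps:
1/(48189 + n(-52, -117 - 1*(-136))) = 1/(48189 + (142 - 1*(-52))) = 1/(48189 + (142 + 52)) = 1/(48189 + 194) = 1/48383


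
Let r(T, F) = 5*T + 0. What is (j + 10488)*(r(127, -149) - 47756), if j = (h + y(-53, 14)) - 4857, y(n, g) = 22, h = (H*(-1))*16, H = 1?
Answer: -265621077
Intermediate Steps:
h = -16 (h = (1*(-1))*16 = -1*16 = -16)
r(T, F) = 5*T
j = -4851 (j = (-16 + 22) - 4857 = 6 - 4857 = -4851)
(j + 10488)*(r(127, -149) - 47756) = (-4851 + 10488)*(5*127 - 47756) = 5637*(635 - 47756) = 5637*(-47121) = -265621077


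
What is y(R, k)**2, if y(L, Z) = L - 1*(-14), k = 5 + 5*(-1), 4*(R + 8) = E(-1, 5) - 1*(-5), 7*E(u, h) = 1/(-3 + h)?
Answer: 165649/3136 ≈ 52.822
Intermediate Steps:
E(u, h) = 1/(7*(-3 + h))
R = -377/56 (R = -8 + (1/(7*(-3 + 5)) - 1*(-5))/4 = -8 + ((1/7)/2 + 5)/4 = -8 + ((1/7)*(1/2) + 5)/4 = -8 + (1/14 + 5)/4 = -8 + (1/4)*(71/14) = -8 + 71/56 = -377/56 ≈ -6.7321)
k = 0 (k = 5 - 5 = 0)
y(L, Z) = 14 + L (y(L, Z) = L + 14 = 14 + L)
y(R, k)**2 = (14 - 377/56)**2 = (407/56)**2 = 165649/3136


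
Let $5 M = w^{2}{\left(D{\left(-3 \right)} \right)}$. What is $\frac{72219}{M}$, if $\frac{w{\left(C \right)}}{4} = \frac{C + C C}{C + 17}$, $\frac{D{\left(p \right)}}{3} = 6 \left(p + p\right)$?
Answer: $\frac{996742565}{712219392} \approx 1.3995$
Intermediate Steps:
$D{\left(p \right)} = 36 p$ ($D{\left(p \right)} = 3 \cdot 6 \left(p + p\right) = 3 \cdot 6 \cdot 2 p = 3 \cdot 12 p = 36 p$)
$w{\left(C \right)} = \frac{4 \left(C + C^{2}\right)}{17 + C}$ ($w{\left(C \right)} = 4 \frac{C + C C}{C + 17} = 4 \frac{C + C^{2}}{17 + C} = \frac{4 \left(C + C^{2}\right)}{17 + C}$)
$M = \frac{2136658176}{41405}$ ($M = \frac{\left(\frac{4 \cdot 36 \left(-3\right) \left(1 + 36 \left(-3\right)\right)}{17 + 36 \left(-3\right)}\right)^{2}}{5} = \frac{\left(4 \left(-108\right) \frac{1}{17 - 108} \left(1 - 108\right)\right)^{2}}{5} = \frac{\left(4 \left(-108\right) \frac{1}{-91} \left(-107\right)\right)^{2}}{5} = \frac{\left(4 \left(-108\right) \left(- \frac{1}{91}\right) \left(-107\right)\right)^{2}}{5} = \frac{\left(- \frac{46224}{91}\right)^{2}}{5} = \frac{1}{5} \cdot \frac{2136658176}{8281} = \frac{2136658176}{41405} \approx 51604.0$)
$\frac{72219}{M} = \frac{72219}{\frac{2136658176}{41405}} = 72219 \cdot \frac{41405}{2136658176} = \frac{996742565}{712219392}$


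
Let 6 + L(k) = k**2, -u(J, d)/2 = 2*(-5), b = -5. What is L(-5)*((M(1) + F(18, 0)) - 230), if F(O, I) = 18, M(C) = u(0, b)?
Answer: -3648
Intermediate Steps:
u(J, d) = 20 (u(J, d) = -4*(-5) = -2*(-10) = 20)
M(C) = 20
L(k) = -6 + k**2
L(-5)*((M(1) + F(18, 0)) - 230) = (-6 + (-5)**2)*((20 + 18) - 230) = (-6 + 25)*(38 - 230) = 19*(-192) = -3648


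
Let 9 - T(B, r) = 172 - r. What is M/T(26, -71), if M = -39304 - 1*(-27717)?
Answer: 11587/234 ≈ 49.517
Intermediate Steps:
M = -11587 (M = -39304 + 27717 = -11587)
T(B, r) = -163 + r (T(B, r) = 9 - (172 - r) = 9 + (-172 + r) = -163 + r)
M/T(26, -71) = -11587/(-163 - 71) = -11587/(-234) = -11587*(-1/234) = 11587/234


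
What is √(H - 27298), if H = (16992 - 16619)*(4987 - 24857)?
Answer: 2*I*√1859702 ≈ 2727.4*I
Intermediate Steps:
H = -7411510 (H = 373*(-19870) = -7411510)
√(H - 27298) = √(-7411510 - 27298) = √(-7438808) = 2*I*√1859702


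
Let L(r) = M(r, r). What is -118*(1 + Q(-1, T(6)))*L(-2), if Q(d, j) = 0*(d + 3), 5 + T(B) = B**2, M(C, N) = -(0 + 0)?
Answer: 0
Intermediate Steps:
M(C, N) = 0 (M(C, N) = -1*0 = 0)
L(r) = 0
T(B) = -5 + B**2
Q(d, j) = 0 (Q(d, j) = 0*(3 + d) = 0)
-118*(1 + Q(-1, T(6)))*L(-2) = -118*(1 + 0)*0 = -118*0 = 0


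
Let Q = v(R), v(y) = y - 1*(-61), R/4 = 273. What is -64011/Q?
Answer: -64011/1153 ≈ -55.517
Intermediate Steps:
R = 1092 (R = 4*273 = 1092)
v(y) = 61 + y (v(y) = y + 61 = 61 + y)
Q = 1153 (Q = 61 + 1092 = 1153)
-64011/Q = -64011/1153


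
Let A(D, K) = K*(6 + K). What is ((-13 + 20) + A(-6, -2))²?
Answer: 1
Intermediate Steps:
((-13 + 20) + A(-6, -2))² = ((-13 + 20) - 2*(6 - 2))² = (7 - 2*4)² = (7 - 8)² = (-1)² = 1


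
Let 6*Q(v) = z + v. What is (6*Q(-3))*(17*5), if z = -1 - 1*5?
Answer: -765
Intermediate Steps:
z = -6 (z = -1 - 5 = -6)
Q(v) = -1 + v/6 (Q(v) = (-6 + v)/6 = -1 + v/6)
(6*Q(-3))*(17*5) = (6*(-1 + (1/6)*(-3)))*(17*5) = (6*(-1 - 1/2))*85 = (6*(-3/2))*85 = -9*85 = -765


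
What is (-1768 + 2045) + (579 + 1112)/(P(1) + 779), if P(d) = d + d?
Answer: 218028/781 ≈ 279.17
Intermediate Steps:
P(d) = 2*d
(-1768 + 2045) + (579 + 1112)/(P(1) + 779) = (-1768 + 2045) + (579 + 1112)/(2*1 + 779) = 277 + 1691/(2 + 779) = 277 + 1691/781 = 218028/781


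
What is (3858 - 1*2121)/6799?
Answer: 1737/6799 ≈ 0.25548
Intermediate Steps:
(3858 - 1*2121)/6799 = (3858 - 2121)*(1/6799) = 1737*(1/6799) = 1737/6799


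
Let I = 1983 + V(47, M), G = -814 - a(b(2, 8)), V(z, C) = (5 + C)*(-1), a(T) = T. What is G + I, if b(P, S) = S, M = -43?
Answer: 1199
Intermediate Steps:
V(z, C) = -5 - C
G = -822 (G = -814 - 1*8 = -814 - 8 = -822)
I = 2021 (I = 1983 + (-5 - 1*(-43)) = 1983 + (-5 + 43) = 1983 + 38 = 2021)
G + I = -822 + 2021 = 1199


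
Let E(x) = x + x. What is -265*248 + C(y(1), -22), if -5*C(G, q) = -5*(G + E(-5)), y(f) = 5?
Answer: -65725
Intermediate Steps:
E(x) = 2*x
C(G, q) = -10 + G (C(G, q) = -(-1)*(G + 2*(-5)) = -(-1)*(G - 10) = -(-1)*(-10 + G) = -(50 - 5*G)/5 = -10 + G)
-265*248 + C(y(1), -22) = -265*248 + (-10 + 5) = -65720 - 5 = -65725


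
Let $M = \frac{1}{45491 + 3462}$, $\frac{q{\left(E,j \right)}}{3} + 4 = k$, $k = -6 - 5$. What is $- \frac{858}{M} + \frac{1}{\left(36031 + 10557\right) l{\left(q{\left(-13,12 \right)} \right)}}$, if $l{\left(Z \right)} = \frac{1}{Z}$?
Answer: $- \frac{1956773988357}{46588} \approx -4.2002 \cdot 10^{7}$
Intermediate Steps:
$k = -11$
$q{\left(E,j \right)} = -45$ ($q{\left(E,j \right)} = -12 + 3 \left(-11\right) = -12 - 33 = -45$)
$M = \frac{1}{48953} \approx 2.0428 \cdot 10^{-5}$
$- \frac{858}{M} + \frac{1}{\left(36031 + 10557\right) l{\left(q{\left(-13,12 \right)} \right)}} = - 858 \frac{1}{\frac{1}{48953}} + \frac{1}{\left(36031 + 10557\right) \frac{1}{-45}} = \left(-858\right) 48953 + \frac{1}{46588 \left(- \frac{1}{45}\right)} = -42001674 + \frac{1}{46588} \left(-45\right) = -42001674 - \frac{45}{46588} = - \frac{1956773988357}{46588}$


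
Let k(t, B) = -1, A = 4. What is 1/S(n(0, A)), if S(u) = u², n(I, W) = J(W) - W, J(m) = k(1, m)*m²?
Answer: 1/400 ≈ 0.0025000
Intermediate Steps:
J(m) = -m²
n(I, W) = -W - W² (n(I, W) = -W² - W = -W - W²)
1/S(n(0, A)) = 1/((4*(-1 - 1*4))²) = 1/((4*(-1 - 4))²) = 1/((4*(-5))²) = 1/((-20)²) = 1/400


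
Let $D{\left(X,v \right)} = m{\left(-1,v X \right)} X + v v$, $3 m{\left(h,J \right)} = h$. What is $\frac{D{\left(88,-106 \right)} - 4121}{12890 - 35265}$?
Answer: $- \frac{21257}{67125} \approx -0.31668$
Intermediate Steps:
$m{\left(h,J \right)} = \frac{h}{3}$
$D{\left(X,v \right)} = v^{2} - \frac{X}{3}$ ($D{\left(X,v \right)} = \frac{1}{3} \left(-1\right) X + v v = - \frac{X}{3} + v^{2} = v^{2} - \frac{X}{3}$)
$\frac{D{\left(88,-106 \right)} - 4121}{12890 - 35265} = \frac{\left(\left(-106\right)^{2} - \frac{88}{3}\right) - 4121}{12890 - 35265} = \frac{\left(11236 - \frac{88}{3}\right) - 4121}{-22375} = \left(\frac{33620}{3} - 4121\right) \left(- \frac{1}{22375}\right) = \frac{21257}{3} \left(- \frac{1}{22375}\right) = - \frac{21257}{67125}$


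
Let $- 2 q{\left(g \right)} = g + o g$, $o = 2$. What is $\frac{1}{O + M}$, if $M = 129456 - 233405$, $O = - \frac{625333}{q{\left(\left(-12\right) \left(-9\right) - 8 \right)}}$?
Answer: $- \frac{150}{14967017} \approx -1.0022 \cdot 10^{-5}$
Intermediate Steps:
$q{\left(g \right)} = - \frac{3 g}{2}$ ($q{\left(g \right)} = - \frac{g + 2 g}{2} = - \frac{3 g}{2}$)
$O = \frac{625333}{150}$ ($O = - \frac{625333}{\left(- \frac{3}{2}\right) \left(\left(-12\right) \left(-9\right) - 8\right)} = - \frac{625333}{\left(- \frac{3}{2}\right) \left(108 - 8\right)} = - \frac{625333}{\left(- \frac{3}{2}\right) 100} = - \frac{625333}{-150} = \left(-625333\right) \left(- \frac{1}{150}\right) = \frac{625333}{150} \approx 4168.9$)
$M = -103949$ ($M = 129456 - 233405 = -103949$)
$\frac{1}{O + M} = \frac{1}{\frac{625333}{150} - 103949} = \frac{1}{- \frac{14967017}{150}} = - \frac{150}{14967017}$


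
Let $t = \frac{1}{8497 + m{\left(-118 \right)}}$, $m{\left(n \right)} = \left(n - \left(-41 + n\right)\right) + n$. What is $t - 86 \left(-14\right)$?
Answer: $\frac{10137681}{8420} \approx 1204.0$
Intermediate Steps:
$m{\left(n \right)} = 41 + n$
$t = \frac{1}{8420}$ ($t = \frac{1}{8497 + \left(41 - 118\right)} = \frac{1}{8497 - 77} = \frac{1}{8420} \approx 0.00011876$)
$t - 86 \left(-14\right) = \frac{1}{8420} - 86 \left(-14\right) = \frac{1}{8420} - -1204 = \frac{1}{8420} + 1204 = \frac{10137681}{8420}$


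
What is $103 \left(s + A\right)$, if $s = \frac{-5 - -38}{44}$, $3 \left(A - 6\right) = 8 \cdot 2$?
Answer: $\frac{14935}{12} \approx 1244.6$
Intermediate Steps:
$A = \frac{34}{3}$ ($A = 6 + \frac{8 \cdot 2}{3} = 6 + \frac{1}{3} \cdot 16 = 6 + \frac{16}{3} = \frac{34}{3} \approx 11.333$)
$s = \frac{3}{4}$ ($s = \left(-5 + 38\right) \frac{1}{44} = 33 \cdot \frac{1}{44} = \frac{3}{4} \approx 0.75$)
$103 \left(s + A\right) = 103 \left(\frac{3}{4} + \frac{34}{3}\right) = 103 \cdot \frac{145}{12} = \frac{14935}{12}$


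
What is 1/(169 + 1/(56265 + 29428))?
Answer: 85693/14482118 ≈ 0.0059172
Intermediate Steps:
1/(169 + 1/(56265 + 29428)) = 1/(169 + 1/85693) = 1/(14482118/85693) = 85693/14482118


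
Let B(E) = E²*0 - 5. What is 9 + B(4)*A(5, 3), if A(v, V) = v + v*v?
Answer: -141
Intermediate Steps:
A(v, V) = v + v²
B(E) = -5 (B(E) = 0 - 5 = -5)
9 + B(4)*A(5, 3) = 9 - 25*(1 + 5) = 9 - 25*6 = 9 - 5*30 = 9 - 150 = -141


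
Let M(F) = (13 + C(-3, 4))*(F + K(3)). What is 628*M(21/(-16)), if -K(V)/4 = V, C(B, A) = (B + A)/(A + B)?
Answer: -234087/2 ≈ -1.1704e+5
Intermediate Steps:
C(B, A) = 1 (C(B, A) = (A + B)/(A + B) = 1)
K(V) = -4*V
M(F) = -168 + 14*F (M(F) = (13 + 1)*(F - 4*3) = 14*(F - 12) = 14*(-12 + F) = -168 + 14*F)
628*M(21/(-16)) = 628*(-168 + 14*(21/(-16))) = 628*(-168 + 14*(21*(-1/16))) = 628*(-168 + 14*(-21/16)) = 628*(-168 - 147/8) = 628*(-1491/8) = -234087/2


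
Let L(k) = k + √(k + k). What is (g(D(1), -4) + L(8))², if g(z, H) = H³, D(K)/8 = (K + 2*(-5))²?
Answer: 2704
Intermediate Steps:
D(K) = 8*(-10 + K)² (D(K) = 8*(K + 2*(-5))² = 8*(K - 10)² = 8*(-10 + K)²)
L(k) = k + √2*√k (L(k) = k + √(2*k) = k + √2*√k)
(g(D(1), -4) + L(8))² = ((-4)³ + (8 + √2*√8))² = (-64 + (8 + √2*(2*√2)))² = (-64 + (8 + 4))² = (-64 + 12)² = (-52)² = 2704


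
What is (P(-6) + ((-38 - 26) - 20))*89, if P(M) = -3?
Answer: -7743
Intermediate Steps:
(P(-6) + ((-38 - 26) - 20))*89 = (-3 + ((-38 - 26) - 20))*89 = (-3 + (-64 - 20))*89 = (-3 - 84)*89 = -87*89 = -7743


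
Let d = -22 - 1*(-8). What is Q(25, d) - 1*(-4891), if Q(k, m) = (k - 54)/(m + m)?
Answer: 136977/28 ≈ 4892.0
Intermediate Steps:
d = -14 (d = -22 + 8 = -14)
Q(k, m) = (-54 + k)/(2*m) (Q(k, m) = (-54 + k)/((2*m)) = (-54 + k)*(1/(2*m)) = (-54 + k)/(2*m))
Q(25, d) - 1*(-4891) = (½)*(-54 + 25)/(-14) - 1*(-4891) = (½)*(-1/14)*(-29) + 4891 = 29/28 + 4891 = 136977/28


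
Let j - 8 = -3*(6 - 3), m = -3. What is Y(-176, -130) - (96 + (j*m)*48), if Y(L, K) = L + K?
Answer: -546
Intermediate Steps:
j = -1 (j = 8 - 3*(6 - 3) = 8 - 3*3 = 8 - 9 = -1)
Y(L, K) = K + L
Y(-176, -130) - (96 + (j*m)*48) = (-130 - 176) - (96 - 1*(-3)*48) = -306 - (96 + 3*48) = -306 - (96 + 144) = -306 - 1*240 = -306 - 240 = -546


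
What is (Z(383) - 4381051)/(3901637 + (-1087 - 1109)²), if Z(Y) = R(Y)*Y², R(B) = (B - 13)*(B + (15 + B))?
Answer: 42384339279/8724053 ≈ 4858.3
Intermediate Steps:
R(B) = (-13 + B)*(15 + 2*B)
Z(Y) = Y²*(-195 - 11*Y + 2*Y²) (Z(Y) = (-195 - 11*Y + 2*Y²)*Y² = Y²*(-195 - 11*Y + 2*Y²))
(Z(383) - 4381051)/(3901637 + (-1087 - 1109)²) = (383²*(-195 - 11*383 + 2*383²) - 4381051)/(3901637 + (-1087 - 1109)²) = (146689*(-195 - 4213 + 2*146689) - 4381051)/(3901637 + (-2196)²) = (146689*(-195 - 4213 + 293378) - 4381051)/(3901637 + 4822416) = (146689*288970 - 4381051)/8724053 = (42388720330 - 4381051)*(1/8724053) = 42384339279*(1/8724053) = 42384339279/8724053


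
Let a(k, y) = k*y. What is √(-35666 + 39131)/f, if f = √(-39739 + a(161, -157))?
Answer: -I*√14190/516 ≈ -0.23086*I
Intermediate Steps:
f = 6*I*√1806 (f = √(-39739 + 161*(-157)) = √(-39739 - 25277) = √(-65016) = 6*I*√1806 ≈ 254.98*I)
√(-35666 + 39131)/f = √(-35666 + 39131)/((6*I*√1806)) = √3465*(-I*√1806/10836) = (3*√385)*(-I*√1806/10836) = -I*√14190/516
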